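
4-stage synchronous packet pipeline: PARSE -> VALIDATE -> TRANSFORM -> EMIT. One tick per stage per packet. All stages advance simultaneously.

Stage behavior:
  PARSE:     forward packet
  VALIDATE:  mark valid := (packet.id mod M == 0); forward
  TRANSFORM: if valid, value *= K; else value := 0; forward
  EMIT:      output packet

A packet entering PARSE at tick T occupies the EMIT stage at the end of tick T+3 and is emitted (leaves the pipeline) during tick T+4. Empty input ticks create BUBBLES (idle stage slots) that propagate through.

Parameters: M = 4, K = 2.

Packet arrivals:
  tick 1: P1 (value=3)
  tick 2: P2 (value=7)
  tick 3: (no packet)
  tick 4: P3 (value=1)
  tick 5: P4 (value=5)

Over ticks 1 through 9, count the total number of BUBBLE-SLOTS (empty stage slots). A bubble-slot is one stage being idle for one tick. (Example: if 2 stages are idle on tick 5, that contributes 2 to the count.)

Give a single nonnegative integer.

Tick 1: [PARSE:P1(v=3,ok=F), VALIDATE:-, TRANSFORM:-, EMIT:-] out:-; bubbles=3
Tick 2: [PARSE:P2(v=7,ok=F), VALIDATE:P1(v=3,ok=F), TRANSFORM:-, EMIT:-] out:-; bubbles=2
Tick 3: [PARSE:-, VALIDATE:P2(v=7,ok=F), TRANSFORM:P1(v=0,ok=F), EMIT:-] out:-; bubbles=2
Tick 4: [PARSE:P3(v=1,ok=F), VALIDATE:-, TRANSFORM:P2(v=0,ok=F), EMIT:P1(v=0,ok=F)] out:-; bubbles=1
Tick 5: [PARSE:P4(v=5,ok=F), VALIDATE:P3(v=1,ok=F), TRANSFORM:-, EMIT:P2(v=0,ok=F)] out:P1(v=0); bubbles=1
Tick 6: [PARSE:-, VALIDATE:P4(v=5,ok=T), TRANSFORM:P3(v=0,ok=F), EMIT:-] out:P2(v=0); bubbles=2
Tick 7: [PARSE:-, VALIDATE:-, TRANSFORM:P4(v=10,ok=T), EMIT:P3(v=0,ok=F)] out:-; bubbles=2
Tick 8: [PARSE:-, VALIDATE:-, TRANSFORM:-, EMIT:P4(v=10,ok=T)] out:P3(v=0); bubbles=3
Tick 9: [PARSE:-, VALIDATE:-, TRANSFORM:-, EMIT:-] out:P4(v=10); bubbles=4
Total bubble-slots: 20

Answer: 20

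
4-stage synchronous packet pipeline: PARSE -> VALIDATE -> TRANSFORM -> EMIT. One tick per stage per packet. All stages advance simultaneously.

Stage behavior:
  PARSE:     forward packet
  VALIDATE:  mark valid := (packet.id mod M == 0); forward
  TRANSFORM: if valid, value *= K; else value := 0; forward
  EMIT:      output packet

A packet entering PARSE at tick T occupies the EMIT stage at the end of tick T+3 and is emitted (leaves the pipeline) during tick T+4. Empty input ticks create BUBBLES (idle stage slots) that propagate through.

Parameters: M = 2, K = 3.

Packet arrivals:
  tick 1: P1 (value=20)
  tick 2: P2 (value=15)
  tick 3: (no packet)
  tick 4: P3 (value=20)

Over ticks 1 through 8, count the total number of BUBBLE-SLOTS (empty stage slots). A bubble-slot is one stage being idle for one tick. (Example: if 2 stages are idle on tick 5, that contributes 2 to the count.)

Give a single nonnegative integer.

Tick 1: [PARSE:P1(v=20,ok=F), VALIDATE:-, TRANSFORM:-, EMIT:-] out:-; bubbles=3
Tick 2: [PARSE:P2(v=15,ok=F), VALIDATE:P1(v=20,ok=F), TRANSFORM:-, EMIT:-] out:-; bubbles=2
Tick 3: [PARSE:-, VALIDATE:P2(v=15,ok=T), TRANSFORM:P1(v=0,ok=F), EMIT:-] out:-; bubbles=2
Tick 4: [PARSE:P3(v=20,ok=F), VALIDATE:-, TRANSFORM:P2(v=45,ok=T), EMIT:P1(v=0,ok=F)] out:-; bubbles=1
Tick 5: [PARSE:-, VALIDATE:P3(v=20,ok=F), TRANSFORM:-, EMIT:P2(v=45,ok=T)] out:P1(v=0); bubbles=2
Tick 6: [PARSE:-, VALIDATE:-, TRANSFORM:P3(v=0,ok=F), EMIT:-] out:P2(v=45); bubbles=3
Tick 7: [PARSE:-, VALIDATE:-, TRANSFORM:-, EMIT:P3(v=0,ok=F)] out:-; bubbles=3
Tick 8: [PARSE:-, VALIDATE:-, TRANSFORM:-, EMIT:-] out:P3(v=0); bubbles=4
Total bubble-slots: 20

Answer: 20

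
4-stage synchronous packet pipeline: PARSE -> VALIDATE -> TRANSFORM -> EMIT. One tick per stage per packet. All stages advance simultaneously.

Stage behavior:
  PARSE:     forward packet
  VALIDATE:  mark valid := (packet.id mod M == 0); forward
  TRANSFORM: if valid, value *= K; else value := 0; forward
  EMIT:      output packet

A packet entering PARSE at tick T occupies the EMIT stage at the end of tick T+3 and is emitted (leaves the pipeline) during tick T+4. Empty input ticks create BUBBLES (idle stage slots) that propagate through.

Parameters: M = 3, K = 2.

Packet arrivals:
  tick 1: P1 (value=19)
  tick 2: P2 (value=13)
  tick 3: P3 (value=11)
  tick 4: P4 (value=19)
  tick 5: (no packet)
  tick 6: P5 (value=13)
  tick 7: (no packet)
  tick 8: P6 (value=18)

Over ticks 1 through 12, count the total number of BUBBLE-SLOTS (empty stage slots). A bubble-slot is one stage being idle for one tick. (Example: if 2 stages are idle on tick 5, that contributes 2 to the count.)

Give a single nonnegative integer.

Tick 1: [PARSE:P1(v=19,ok=F), VALIDATE:-, TRANSFORM:-, EMIT:-] out:-; bubbles=3
Tick 2: [PARSE:P2(v=13,ok=F), VALIDATE:P1(v=19,ok=F), TRANSFORM:-, EMIT:-] out:-; bubbles=2
Tick 3: [PARSE:P3(v=11,ok=F), VALIDATE:P2(v=13,ok=F), TRANSFORM:P1(v=0,ok=F), EMIT:-] out:-; bubbles=1
Tick 4: [PARSE:P4(v=19,ok=F), VALIDATE:P3(v=11,ok=T), TRANSFORM:P2(v=0,ok=F), EMIT:P1(v=0,ok=F)] out:-; bubbles=0
Tick 5: [PARSE:-, VALIDATE:P4(v=19,ok=F), TRANSFORM:P3(v=22,ok=T), EMIT:P2(v=0,ok=F)] out:P1(v=0); bubbles=1
Tick 6: [PARSE:P5(v=13,ok=F), VALIDATE:-, TRANSFORM:P4(v=0,ok=F), EMIT:P3(v=22,ok=T)] out:P2(v=0); bubbles=1
Tick 7: [PARSE:-, VALIDATE:P5(v=13,ok=F), TRANSFORM:-, EMIT:P4(v=0,ok=F)] out:P3(v=22); bubbles=2
Tick 8: [PARSE:P6(v=18,ok=F), VALIDATE:-, TRANSFORM:P5(v=0,ok=F), EMIT:-] out:P4(v=0); bubbles=2
Tick 9: [PARSE:-, VALIDATE:P6(v=18,ok=T), TRANSFORM:-, EMIT:P5(v=0,ok=F)] out:-; bubbles=2
Tick 10: [PARSE:-, VALIDATE:-, TRANSFORM:P6(v=36,ok=T), EMIT:-] out:P5(v=0); bubbles=3
Tick 11: [PARSE:-, VALIDATE:-, TRANSFORM:-, EMIT:P6(v=36,ok=T)] out:-; bubbles=3
Tick 12: [PARSE:-, VALIDATE:-, TRANSFORM:-, EMIT:-] out:P6(v=36); bubbles=4
Total bubble-slots: 24

Answer: 24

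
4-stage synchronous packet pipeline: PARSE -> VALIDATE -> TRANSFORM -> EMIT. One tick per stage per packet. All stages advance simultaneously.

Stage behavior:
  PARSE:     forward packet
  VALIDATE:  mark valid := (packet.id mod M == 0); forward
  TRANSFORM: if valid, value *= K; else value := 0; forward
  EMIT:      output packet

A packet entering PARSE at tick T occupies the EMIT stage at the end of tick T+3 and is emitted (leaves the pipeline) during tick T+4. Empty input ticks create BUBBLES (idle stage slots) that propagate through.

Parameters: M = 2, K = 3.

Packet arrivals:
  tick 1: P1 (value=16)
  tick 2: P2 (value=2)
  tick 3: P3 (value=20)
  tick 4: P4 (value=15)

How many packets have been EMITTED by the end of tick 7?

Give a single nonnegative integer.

Answer: 3

Derivation:
Tick 1: [PARSE:P1(v=16,ok=F), VALIDATE:-, TRANSFORM:-, EMIT:-] out:-; in:P1
Tick 2: [PARSE:P2(v=2,ok=F), VALIDATE:P1(v=16,ok=F), TRANSFORM:-, EMIT:-] out:-; in:P2
Tick 3: [PARSE:P3(v=20,ok=F), VALIDATE:P2(v=2,ok=T), TRANSFORM:P1(v=0,ok=F), EMIT:-] out:-; in:P3
Tick 4: [PARSE:P4(v=15,ok=F), VALIDATE:P3(v=20,ok=F), TRANSFORM:P2(v=6,ok=T), EMIT:P1(v=0,ok=F)] out:-; in:P4
Tick 5: [PARSE:-, VALIDATE:P4(v=15,ok=T), TRANSFORM:P3(v=0,ok=F), EMIT:P2(v=6,ok=T)] out:P1(v=0); in:-
Tick 6: [PARSE:-, VALIDATE:-, TRANSFORM:P4(v=45,ok=T), EMIT:P3(v=0,ok=F)] out:P2(v=6); in:-
Tick 7: [PARSE:-, VALIDATE:-, TRANSFORM:-, EMIT:P4(v=45,ok=T)] out:P3(v=0); in:-
Emitted by tick 7: ['P1', 'P2', 'P3']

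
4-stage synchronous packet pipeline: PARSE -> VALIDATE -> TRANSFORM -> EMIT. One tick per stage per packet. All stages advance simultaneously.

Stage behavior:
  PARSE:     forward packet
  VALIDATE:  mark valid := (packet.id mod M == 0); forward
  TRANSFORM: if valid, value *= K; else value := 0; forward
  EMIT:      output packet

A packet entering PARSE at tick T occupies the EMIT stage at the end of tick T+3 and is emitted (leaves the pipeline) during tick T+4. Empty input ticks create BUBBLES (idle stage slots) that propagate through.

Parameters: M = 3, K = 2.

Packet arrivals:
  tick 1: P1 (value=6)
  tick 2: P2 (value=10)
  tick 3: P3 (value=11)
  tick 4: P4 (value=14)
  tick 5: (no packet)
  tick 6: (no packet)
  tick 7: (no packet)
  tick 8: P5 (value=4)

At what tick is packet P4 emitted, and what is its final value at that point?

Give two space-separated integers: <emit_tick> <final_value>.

Answer: 8 0

Derivation:
Tick 1: [PARSE:P1(v=6,ok=F), VALIDATE:-, TRANSFORM:-, EMIT:-] out:-; in:P1
Tick 2: [PARSE:P2(v=10,ok=F), VALIDATE:P1(v=6,ok=F), TRANSFORM:-, EMIT:-] out:-; in:P2
Tick 3: [PARSE:P3(v=11,ok=F), VALIDATE:P2(v=10,ok=F), TRANSFORM:P1(v=0,ok=F), EMIT:-] out:-; in:P3
Tick 4: [PARSE:P4(v=14,ok=F), VALIDATE:P3(v=11,ok=T), TRANSFORM:P2(v=0,ok=F), EMIT:P1(v=0,ok=F)] out:-; in:P4
Tick 5: [PARSE:-, VALIDATE:P4(v=14,ok=F), TRANSFORM:P3(v=22,ok=T), EMIT:P2(v=0,ok=F)] out:P1(v=0); in:-
Tick 6: [PARSE:-, VALIDATE:-, TRANSFORM:P4(v=0,ok=F), EMIT:P3(v=22,ok=T)] out:P2(v=0); in:-
Tick 7: [PARSE:-, VALIDATE:-, TRANSFORM:-, EMIT:P4(v=0,ok=F)] out:P3(v=22); in:-
Tick 8: [PARSE:P5(v=4,ok=F), VALIDATE:-, TRANSFORM:-, EMIT:-] out:P4(v=0); in:P5
Tick 9: [PARSE:-, VALIDATE:P5(v=4,ok=F), TRANSFORM:-, EMIT:-] out:-; in:-
Tick 10: [PARSE:-, VALIDATE:-, TRANSFORM:P5(v=0,ok=F), EMIT:-] out:-; in:-
Tick 11: [PARSE:-, VALIDATE:-, TRANSFORM:-, EMIT:P5(v=0,ok=F)] out:-; in:-
Tick 12: [PARSE:-, VALIDATE:-, TRANSFORM:-, EMIT:-] out:P5(v=0); in:-
P4: arrives tick 4, valid=False (id=4, id%3=1), emit tick 8, final value 0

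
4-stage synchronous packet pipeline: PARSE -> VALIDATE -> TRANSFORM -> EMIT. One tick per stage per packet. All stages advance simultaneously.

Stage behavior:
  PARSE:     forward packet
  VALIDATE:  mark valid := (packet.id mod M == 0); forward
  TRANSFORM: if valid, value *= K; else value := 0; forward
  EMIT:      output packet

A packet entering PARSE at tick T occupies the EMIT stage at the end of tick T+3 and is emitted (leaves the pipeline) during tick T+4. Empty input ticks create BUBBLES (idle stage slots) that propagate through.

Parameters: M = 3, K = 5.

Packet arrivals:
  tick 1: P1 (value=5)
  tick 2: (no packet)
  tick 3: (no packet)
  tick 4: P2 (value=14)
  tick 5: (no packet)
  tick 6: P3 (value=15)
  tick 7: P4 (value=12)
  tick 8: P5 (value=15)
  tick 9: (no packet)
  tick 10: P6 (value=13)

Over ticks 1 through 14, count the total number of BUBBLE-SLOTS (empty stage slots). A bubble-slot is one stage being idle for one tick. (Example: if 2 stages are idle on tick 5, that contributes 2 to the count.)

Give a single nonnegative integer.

Answer: 32

Derivation:
Tick 1: [PARSE:P1(v=5,ok=F), VALIDATE:-, TRANSFORM:-, EMIT:-] out:-; bubbles=3
Tick 2: [PARSE:-, VALIDATE:P1(v=5,ok=F), TRANSFORM:-, EMIT:-] out:-; bubbles=3
Tick 3: [PARSE:-, VALIDATE:-, TRANSFORM:P1(v=0,ok=F), EMIT:-] out:-; bubbles=3
Tick 4: [PARSE:P2(v=14,ok=F), VALIDATE:-, TRANSFORM:-, EMIT:P1(v=0,ok=F)] out:-; bubbles=2
Tick 5: [PARSE:-, VALIDATE:P2(v=14,ok=F), TRANSFORM:-, EMIT:-] out:P1(v=0); bubbles=3
Tick 6: [PARSE:P3(v=15,ok=F), VALIDATE:-, TRANSFORM:P2(v=0,ok=F), EMIT:-] out:-; bubbles=2
Tick 7: [PARSE:P4(v=12,ok=F), VALIDATE:P3(v=15,ok=T), TRANSFORM:-, EMIT:P2(v=0,ok=F)] out:-; bubbles=1
Tick 8: [PARSE:P5(v=15,ok=F), VALIDATE:P4(v=12,ok=F), TRANSFORM:P3(v=75,ok=T), EMIT:-] out:P2(v=0); bubbles=1
Tick 9: [PARSE:-, VALIDATE:P5(v=15,ok=F), TRANSFORM:P4(v=0,ok=F), EMIT:P3(v=75,ok=T)] out:-; bubbles=1
Tick 10: [PARSE:P6(v=13,ok=F), VALIDATE:-, TRANSFORM:P5(v=0,ok=F), EMIT:P4(v=0,ok=F)] out:P3(v=75); bubbles=1
Tick 11: [PARSE:-, VALIDATE:P6(v=13,ok=T), TRANSFORM:-, EMIT:P5(v=0,ok=F)] out:P4(v=0); bubbles=2
Tick 12: [PARSE:-, VALIDATE:-, TRANSFORM:P6(v=65,ok=T), EMIT:-] out:P5(v=0); bubbles=3
Tick 13: [PARSE:-, VALIDATE:-, TRANSFORM:-, EMIT:P6(v=65,ok=T)] out:-; bubbles=3
Tick 14: [PARSE:-, VALIDATE:-, TRANSFORM:-, EMIT:-] out:P6(v=65); bubbles=4
Total bubble-slots: 32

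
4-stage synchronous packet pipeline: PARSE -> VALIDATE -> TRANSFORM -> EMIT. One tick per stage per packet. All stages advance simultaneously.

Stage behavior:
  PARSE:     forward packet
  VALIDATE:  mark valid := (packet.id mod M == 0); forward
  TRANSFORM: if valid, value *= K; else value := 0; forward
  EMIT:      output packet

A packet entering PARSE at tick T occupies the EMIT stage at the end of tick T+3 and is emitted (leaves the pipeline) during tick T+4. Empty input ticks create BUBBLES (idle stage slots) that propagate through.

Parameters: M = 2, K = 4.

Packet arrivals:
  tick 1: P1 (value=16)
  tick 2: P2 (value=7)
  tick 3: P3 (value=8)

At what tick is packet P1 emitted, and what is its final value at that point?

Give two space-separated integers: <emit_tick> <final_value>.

Tick 1: [PARSE:P1(v=16,ok=F), VALIDATE:-, TRANSFORM:-, EMIT:-] out:-; in:P1
Tick 2: [PARSE:P2(v=7,ok=F), VALIDATE:P1(v=16,ok=F), TRANSFORM:-, EMIT:-] out:-; in:P2
Tick 3: [PARSE:P3(v=8,ok=F), VALIDATE:P2(v=7,ok=T), TRANSFORM:P1(v=0,ok=F), EMIT:-] out:-; in:P3
Tick 4: [PARSE:-, VALIDATE:P3(v=8,ok=F), TRANSFORM:P2(v=28,ok=T), EMIT:P1(v=0,ok=F)] out:-; in:-
Tick 5: [PARSE:-, VALIDATE:-, TRANSFORM:P3(v=0,ok=F), EMIT:P2(v=28,ok=T)] out:P1(v=0); in:-
Tick 6: [PARSE:-, VALIDATE:-, TRANSFORM:-, EMIT:P3(v=0,ok=F)] out:P2(v=28); in:-
Tick 7: [PARSE:-, VALIDATE:-, TRANSFORM:-, EMIT:-] out:P3(v=0); in:-
P1: arrives tick 1, valid=False (id=1, id%2=1), emit tick 5, final value 0

Answer: 5 0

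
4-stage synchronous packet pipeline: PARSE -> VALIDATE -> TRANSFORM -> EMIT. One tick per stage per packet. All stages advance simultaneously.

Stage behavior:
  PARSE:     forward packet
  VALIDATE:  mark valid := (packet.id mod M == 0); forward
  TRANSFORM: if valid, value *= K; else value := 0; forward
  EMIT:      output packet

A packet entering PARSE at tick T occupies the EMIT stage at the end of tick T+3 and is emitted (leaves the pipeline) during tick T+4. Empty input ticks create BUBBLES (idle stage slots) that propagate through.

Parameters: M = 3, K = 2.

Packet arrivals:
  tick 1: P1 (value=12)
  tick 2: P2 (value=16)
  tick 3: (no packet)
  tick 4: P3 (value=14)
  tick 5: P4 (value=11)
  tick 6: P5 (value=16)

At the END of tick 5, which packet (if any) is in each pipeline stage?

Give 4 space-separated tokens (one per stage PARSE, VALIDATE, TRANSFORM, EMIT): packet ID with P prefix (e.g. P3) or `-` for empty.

Tick 1: [PARSE:P1(v=12,ok=F), VALIDATE:-, TRANSFORM:-, EMIT:-] out:-; in:P1
Tick 2: [PARSE:P2(v=16,ok=F), VALIDATE:P1(v=12,ok=F), TRANSFORM:-, EMIT:-] out:-; in:P2
Tick 3: [PARSE:-, VALIDATE:P2(v=16,ok=F), TRANSFORM:P1(v=0,ok=F), EMIT:-] out:-; in:-
Tick 4: [PARSE:P3(v=14,ok=F), VALIDATE:-, TRANSFORM:P2(v=0,ok=F), EMIT:P1(v=0,ok=F)] out:-; in:P3
Tick 5: [PARSE:P4(v=11,ok=F), VALIDATE:P3(v=14,ok=T), TRANSFORM:-, EMIT:P2(v=0,ok=F)] out:P1(v=0); in:P4
At end of tick 5: ['P4', 'P3', '-', 'P2']

Answer: P4 P3 - P2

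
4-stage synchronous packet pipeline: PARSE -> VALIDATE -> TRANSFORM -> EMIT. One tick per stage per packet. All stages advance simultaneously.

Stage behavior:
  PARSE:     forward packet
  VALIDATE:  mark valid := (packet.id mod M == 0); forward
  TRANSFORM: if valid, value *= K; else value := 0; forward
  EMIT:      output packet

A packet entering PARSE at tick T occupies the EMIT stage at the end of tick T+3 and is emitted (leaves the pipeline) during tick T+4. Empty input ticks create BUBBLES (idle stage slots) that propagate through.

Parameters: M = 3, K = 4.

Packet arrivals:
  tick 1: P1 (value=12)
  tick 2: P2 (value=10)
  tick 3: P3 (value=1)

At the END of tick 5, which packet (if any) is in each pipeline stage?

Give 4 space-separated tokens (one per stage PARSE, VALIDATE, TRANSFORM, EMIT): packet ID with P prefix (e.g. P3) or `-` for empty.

Tick 1: [PARSE:P1(v=12,ok=F), VALIDATE:-, TRANSFORM:-, EMIT:-] out:-; in:P1
Tick 2: [PARSE:P2(v=10,ok=F), VALIDATE:P1(v=12,ok=F), TRANSFORM:-, EMIT:-] out:-; in:P2
Tick 3: [PARSE:P3(v=1,ok=F), VALIDATE:P2(v=10,ok=F), TRANSFORM:P1(v=0,ok=F), EMIT:-] out:-; in:P3
Tick 4: [PARSE:-, VALIDATE:P3(v=1,ok=T), TRANSFORM:P2(v=0,ok=F), EMIT:P1(v=0,ok=F)] out:-; in:-
Tick 5: [PARSE:-, VALIDATE:-, TRANSFORM:P3(v=4,ok=T), EMIT:P2(v=0,ok=F)] out:P1(v=0); in:-
At end of tick 5: ['-', '-', 'P3', 'P2']

Answer: - - P3 P2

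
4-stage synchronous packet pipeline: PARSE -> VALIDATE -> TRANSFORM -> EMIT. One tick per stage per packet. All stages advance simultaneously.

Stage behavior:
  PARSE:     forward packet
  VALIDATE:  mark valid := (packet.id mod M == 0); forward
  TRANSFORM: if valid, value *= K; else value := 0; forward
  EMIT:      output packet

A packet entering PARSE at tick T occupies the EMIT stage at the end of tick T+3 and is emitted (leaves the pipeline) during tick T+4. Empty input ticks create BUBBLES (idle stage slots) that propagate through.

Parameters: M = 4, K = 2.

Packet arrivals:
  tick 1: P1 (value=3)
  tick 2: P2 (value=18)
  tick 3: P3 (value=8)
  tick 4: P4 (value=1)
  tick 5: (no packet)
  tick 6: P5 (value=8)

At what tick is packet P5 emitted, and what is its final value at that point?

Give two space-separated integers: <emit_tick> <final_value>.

Tick 1: [PARSE:P1(v=3,ok=F), VALIDATE:-, TRANSFORM:-, EMIT:-] out:-; in:P1
Tick 2: [PARSE:P2(v=18,ok=F), VALIDATE:P1(v=3,ok=F), TRANSFORM:-, EMIT:-] out:-; in:P2
Tick 3: [PARSE:P3(v=8,ok=F), VALIDATE:P2(v=18,ok=F), TRANSFORM:P1(v=0,ok=F), EMIT:-] out:-; in:P3
Tick 4: [PARSE:P4(v=1,ok=F), VALIDATE:P3(v=8,ok=F), TRANSFORM:P2(v=0,ok=F), EMIT:P1(v=0,ok=F)] out:-; in:P4
Tick 5: [PARSE:-, VALIDATE:P4(v=1,ok=T), TRANSFORM:P3(v=0,ok=F), EMIT:P2(v=0,ok=F)] out:P1(v=0); in:-
Tick 6: [PARSE:P5(v=8,ok=F), VALIDATE:-, TRANSFORM:P4(v=2,ok=T), EMIT:P3(v=0,ok=F)] out:P2(v=0); in:P5
Tick 7: [PARSE:-, VALIDATE:P5(v=8,ok=F), TRANSFORM:-, EMIT:P4(v=2,ok=T)] out:P3(v=0); in:-
Tick 8: [PARSE:-, VALIDATE:-, TRANSFORM:P5(v=0,ok=F), EMIT:-] out:P4(v=2); in:-
Tick 9: [PARSE:-, VALIDATE:-, TRANSFORM:-, EMIT:P5(v=0,ok=F)] out:-; in:-
Tick 10: [PARSE:-, VALIDATE:-, TRANSFORM:-, EMIT:-] out:P5(v=0); in:-
P5: arrives tick 6, valid=False (id=5, id%4=1), emit tick 10, final value 0

Answer: 10 0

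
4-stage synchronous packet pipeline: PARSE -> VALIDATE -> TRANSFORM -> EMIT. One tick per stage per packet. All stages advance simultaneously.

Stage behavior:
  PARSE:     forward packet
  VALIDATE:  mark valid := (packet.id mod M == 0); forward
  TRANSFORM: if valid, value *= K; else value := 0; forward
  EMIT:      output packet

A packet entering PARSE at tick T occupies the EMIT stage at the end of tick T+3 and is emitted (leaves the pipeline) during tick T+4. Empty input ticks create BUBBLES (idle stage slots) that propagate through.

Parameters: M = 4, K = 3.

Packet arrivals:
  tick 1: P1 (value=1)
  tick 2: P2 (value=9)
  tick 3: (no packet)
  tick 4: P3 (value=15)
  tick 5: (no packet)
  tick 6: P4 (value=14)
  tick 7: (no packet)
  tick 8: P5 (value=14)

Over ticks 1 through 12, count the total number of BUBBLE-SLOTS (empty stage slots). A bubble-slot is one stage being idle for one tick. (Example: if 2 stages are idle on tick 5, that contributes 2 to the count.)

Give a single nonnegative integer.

Tick 1: [PARSE:P1(v=1,ok=F), VALIDATE:-, TRANSFORM:-, EMIT:-] out:-; bubbles=3
Tick 2: [PARSE:P2(v=9,ok=F), VALIDATE:P1(v=1,ok=F), TRANSFORM:-, EMIT:-] out:-; bubbles=2
Tick 3: [PARSE:-, VALIDATE:P2(v=9,ok=F), TRANSFORM:P1(v=0,ok=F), EMIT:-] out:-; bubbles=2
Tick 4: [PARSE:P3(v=15,ok=F), VALIDATE:-, TRANSFORM:P2(v=0,ok=F), EMIT:P1(v=0,ok=F)] out:-; bubbles=1
Tick 5: [PARSE:-, VALIDATE:P3(v=15,ok=F), TRANSFORM:-, EMIT:P2(v=0,ok=F)] out:P1(v=0); bubbles=2
Tick 6: [PARSE:P4(v=14,ok=F), VALIDATE:-, TRANSFORM:P3(v=0,ok=F), EMIT:-] out:P2(v=0); bubbles=2
Tick 7: [PARSE:-, VALIDATE:P4(v=14,ok=T), TRANSFORM:-, EMIT:P3(v=0,ok=F)] out:-; bubbles=2
Tick 8: [PARSE:P5(v=14,ok=F), VALIDATE:-, TRANSFORM:P4(v=42,ok=T), EMIT:-] out:P3(v=0); bubbles=2
Tick 9: [PARSE:-, VALIDATE:P5(v=14,ok=F), TRANSFORM:-, EMIT:P4(v=42,ok=T)] out:-; bubbles=2
Tick 10: [PARSE:-, VALIDATE:-, TRANSFORM:P5(v=0,ok=F), EMIT:-] out:P4(v=42); bubbles=3
Tick 11: [PARSE:-, VALIDATE:-, TRANSFORM:-, EMIT:P5(v=0,ok=F)] out:-; bubbles=3
Tick 12: [PARSE:-, VALIDATE:-, TRANSFORM:-, EMIT:-] out:P5(v=0); bubbles=4
Total bubble-slots: 28

Answer: 28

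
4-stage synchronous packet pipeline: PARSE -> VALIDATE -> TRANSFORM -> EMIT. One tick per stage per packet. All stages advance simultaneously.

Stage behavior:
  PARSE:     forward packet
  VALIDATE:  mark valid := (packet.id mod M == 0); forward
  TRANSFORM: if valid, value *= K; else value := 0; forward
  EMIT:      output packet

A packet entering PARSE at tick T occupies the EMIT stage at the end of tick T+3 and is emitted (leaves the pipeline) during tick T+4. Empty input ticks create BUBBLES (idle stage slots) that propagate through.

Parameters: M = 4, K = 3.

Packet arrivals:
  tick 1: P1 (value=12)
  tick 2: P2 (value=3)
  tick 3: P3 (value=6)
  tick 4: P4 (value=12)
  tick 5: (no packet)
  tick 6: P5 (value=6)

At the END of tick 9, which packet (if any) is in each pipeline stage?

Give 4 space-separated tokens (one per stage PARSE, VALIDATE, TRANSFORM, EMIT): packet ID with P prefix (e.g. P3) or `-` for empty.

Tick 1: [PARSE:P1(v=12,ok=F), VALIDATE:-, TRANSFORM:-, EMIT:-] out:-; in:P1
Tick 2: [PARSE:P2(v=3,ok=F), VALIDATE:P1(v=12,ok=F), TRANSFORM:-, EMIT:-] out:-; in:P2
Tick 3: [PARSE:P3(v=6,ok=F), VALIDATE:P2(v=3,ok=F), TRANSFORM:P1(v=0,ok=F), EMIT:-] out:-; in:P3
Tick 4: [PARSE:P4(v=12,ok=F), VALIDATE:P3(v=6,ok=F), TRANSFORM:P2(v=0,ok=F), EMIT:P1(v=0,ok=F)] out:-; in:P4
Tick 5: [PARSE:-, VALIDATE:P4(v=12,ok=T), TRANSFORM:P3(v=0,ok=F), EMIT:P2(v=0,ok=F)] out:P1(v=0); in:-
Tick 6: [PARSE:P5(v=6,ok=F), VALIDATE:-, TRANSFORM:P4(v=36,ok=T), EMIT:P3(v=0,ok=F)] out:P2(v=0); in:P5
Tick 7: [PARSE:-, VALIDATE:P5(v=6,ok=F), TRANSFORM:-, EMIT:P4(v=36,ok=T)] out:P3(v=0); in:-
Tick 8: [PARSE:-, VALIDATE:-, TRANSFORM:P5(v=0,ok=F), EMIT:-] out:P4(v=36); in:-
Tick 9: [PARSE:-, VALIDATE:-, TRANSFORM:-, EMIT:P5(v=0,ok=F)] out:-; in:-
At end of tick 9: ['-', '-', '-', 'P5']

Answer: - - - P5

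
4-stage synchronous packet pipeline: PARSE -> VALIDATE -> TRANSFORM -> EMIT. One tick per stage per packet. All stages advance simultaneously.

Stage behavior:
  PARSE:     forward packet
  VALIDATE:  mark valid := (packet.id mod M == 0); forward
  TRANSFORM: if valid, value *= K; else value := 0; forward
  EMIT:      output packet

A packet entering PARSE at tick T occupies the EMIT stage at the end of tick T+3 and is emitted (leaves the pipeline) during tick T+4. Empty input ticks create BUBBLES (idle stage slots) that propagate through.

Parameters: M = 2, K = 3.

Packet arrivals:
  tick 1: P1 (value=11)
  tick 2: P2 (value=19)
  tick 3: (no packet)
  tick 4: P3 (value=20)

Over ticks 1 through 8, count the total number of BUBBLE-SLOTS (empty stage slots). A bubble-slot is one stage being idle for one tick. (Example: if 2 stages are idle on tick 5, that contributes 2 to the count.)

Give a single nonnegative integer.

Answer: 20

Derivation:
Tick 1: [PARSE:P1(v=11,ok=F), VALIDATE:-, TRANSFORM:-, EMIT:-] out:-; bubbles=3
Tick 2: [PARSE:P2(v=19,ok=F), VALIDATE:P1(v=11,ok=F), TRANSFORM:-, EMIT:-] out:-; bubbles=2
Tick 3: [PARSE:-, VALIDATE:P2(v=19,ok=T), TRANSFORM:P1(v=0,ok=F), EMIT:-] out:-; bubbles=2
Tick 4: [PARSE:P3(v=20,ok=F), VALIDATE:-, TRANSFORM:P2(v=57,ok=T), EMIT:P1(v=0,ok=F)] out:-; bubbles=1
Tick 5: [PARSE:-, VALIDATE:P3(v=20,ok=F), TRANSFORM:-, EMIT:P2(v=57,ok=T)] out:P1(v=0); bubbles=2
Tick 6: [PARSE:-, VALIDATE:-, TRANSFORM:P3(v=0,ok=F), EMIT:-] out:P2(v=57); bubbles=3
Tick 7: [PARSE:-, VALIDATE:-, TRANSFORM:-, EMIT:P3(v=0,ok=F)] out:-; bubbles=3
Tick 8: [PARSE:-, VALIDATE:-, TRANSFORM:-, EMIT:-] out:P3(v=0); bubbles=4
Total bubble-slots: 20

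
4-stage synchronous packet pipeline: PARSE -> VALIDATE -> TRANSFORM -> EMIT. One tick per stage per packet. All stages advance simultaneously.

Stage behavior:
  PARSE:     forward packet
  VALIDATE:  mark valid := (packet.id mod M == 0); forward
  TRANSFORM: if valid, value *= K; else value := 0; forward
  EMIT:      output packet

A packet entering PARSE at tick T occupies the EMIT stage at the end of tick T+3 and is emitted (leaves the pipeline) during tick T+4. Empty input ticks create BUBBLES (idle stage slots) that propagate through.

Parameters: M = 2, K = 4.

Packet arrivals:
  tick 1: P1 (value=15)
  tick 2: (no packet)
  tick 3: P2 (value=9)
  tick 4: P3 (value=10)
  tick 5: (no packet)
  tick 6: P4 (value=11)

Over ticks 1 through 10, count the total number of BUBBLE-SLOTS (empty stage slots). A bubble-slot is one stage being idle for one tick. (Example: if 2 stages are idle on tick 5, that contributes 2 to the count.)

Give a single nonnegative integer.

Answer: 24

Derivation:
Tick 1: [PARSE:P1(v=15,ok=F), VALIDATE:-, TRANSFORM:-, EMIT:-] out:-; bubbles=3
Tick 2: [PARSE:-, VALIDATE:P1(v=15,ok=F), TRANSFORM:-, EMIT:-] out:-; bubbles=3
Tick 3: [PARSE:P2(v=9,ok=F), VALIDATE:-, TRANSFORM:P1(v=0,ok=F), EMIT:-] out:-; bubbles=2
Tick 4: [PARSE:P3(v=10,ok=F), VALIDATE:P2(v=9,ok=T), TRANSFORM:-, EMIT:P1(v=0,ok=F)] out:-; bubbles=1
Tick 5: [PARSE:-, VALIDATE:P3(v=10,ok=F), TRANSFORM:P2(v=36,ok=T), EMIT:-] out:P1(v=0); bubbles=2
Tick 6: [PARSE:P4(v=11,ok=F), VALIDATE:-, TRANSFORM:P3(v=0,ok=F), EMIT:P2(v=36,ok=T)] out:-; bubbles=1
Tick 7: [PARSE:-, VALIDATE:P4(v=11,ok=T), TRANSFORM:-, EMIT:P3(v=0,ok=F)] out:P2(v=36); bubbles=2
Tick 8: [PARSE:-, VALIDATE:-, TRANSFORM:P4(v=44,ok=T), EMIT:-] out:P3(v=0); bubbles=3
Tick 9: [PARSE:-, VALIDATE:-, TRANSFORM:-, EMIT:P4(v=44,ok=T)] out:-; bubbles=3
Tick 10: [PARSE:-, VALIDATE:-, TRANSFORM:-, EMIT:-] out:P4(v=44); bubbles=4
Total bubble-slots: 24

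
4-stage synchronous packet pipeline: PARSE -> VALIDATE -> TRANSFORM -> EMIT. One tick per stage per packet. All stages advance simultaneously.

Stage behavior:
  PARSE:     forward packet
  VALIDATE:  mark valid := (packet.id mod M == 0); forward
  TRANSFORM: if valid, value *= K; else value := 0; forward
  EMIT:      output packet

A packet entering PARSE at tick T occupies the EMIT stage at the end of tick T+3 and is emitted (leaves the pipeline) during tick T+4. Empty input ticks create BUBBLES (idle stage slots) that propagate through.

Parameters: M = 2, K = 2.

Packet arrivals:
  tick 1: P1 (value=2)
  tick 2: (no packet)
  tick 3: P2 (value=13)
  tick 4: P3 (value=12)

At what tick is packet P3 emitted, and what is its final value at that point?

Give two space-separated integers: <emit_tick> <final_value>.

Tick 1: [PARSE:P1(v=2,ok=F), VALIDATE:-, TRANSFORM:-, EMIT:-] out:-; in:P1
Tick 2: [PARSE:-, VALIDATE:P1(v=2,ok=F), TRANSFORM:-, EMIT:-] out:-; in:-
Tick 3: [PARSE:P2(v=13,ok=F), VALIDATE:-, TRANSFORM:P1(v=0,ok=F), EMIT:-] out:-; in:P2
Tick 4: [PARSE:P3(v=12,ok=F), VALIDATE:P2(v=13,ok=T), TRANSFORM:-, EMIT:P1(v=0,ok=F)] out:-; in:P3
Tick 5: [PARSE:-, VALIDATE:P3(v=12,ok=F), TRANSFORM:P2(v=26,ok=T), EMIT:-] out:P1(v=0); in:-
Tick 6: [PARSE:-, VALIDATE:-, TRANSFORM:P3(v=0,ok=F), EMIT:P2(v=26,ok=T)] out:-; in:-
Tick 7: [PARSE:-, VALIDATE:-, TRANSFORM:-, EMIT:P3(v=0,ok=F)] out:P2(v=26); in:-
Tick 8: [PARSE:-, VALIDATE:-, TRANSFORM:-, EMIT:-] out:P3(v=0); in:-
P3: arrives tick 4, valid=False (id=3, id%2=1), emit tick 8, final value 0

Answer: 8 0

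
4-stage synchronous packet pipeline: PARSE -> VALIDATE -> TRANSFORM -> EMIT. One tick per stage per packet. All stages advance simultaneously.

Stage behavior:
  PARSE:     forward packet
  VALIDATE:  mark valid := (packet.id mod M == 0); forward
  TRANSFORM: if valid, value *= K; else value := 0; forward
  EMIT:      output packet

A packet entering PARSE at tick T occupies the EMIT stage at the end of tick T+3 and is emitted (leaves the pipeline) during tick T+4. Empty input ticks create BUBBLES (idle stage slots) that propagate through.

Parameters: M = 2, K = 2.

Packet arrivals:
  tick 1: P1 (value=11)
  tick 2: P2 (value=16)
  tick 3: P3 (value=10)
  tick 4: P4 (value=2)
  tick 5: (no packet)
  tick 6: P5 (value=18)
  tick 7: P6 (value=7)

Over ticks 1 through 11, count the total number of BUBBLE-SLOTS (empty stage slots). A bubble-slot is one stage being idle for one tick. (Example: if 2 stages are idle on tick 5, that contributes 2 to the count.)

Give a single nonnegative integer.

Answer: 20

Derivation:
Tick 1: [PARSE:P1(v=11,ok=F), VALIDATE:-, TRANSFORM:-, EMIT:-] out:-; bubbles=3
Tick 2: [PARSE:P2(v=16,ok=F), VALIDATE:P1(v=11,ok=F), TRANSFORM:-, EMIT:-] out:-; bubbles=2
Tick 3: [PARSE:P3(v=10,ok=F), VALIDATE:P2(v=16,ok=T), TRANSFORM:P1(v=0,ok=F), EMIT:-] out:-; bubbles=1
Tick 4: [PARSE:P4(v=2,ok=F), VALIDATE:P3(v=10,ok=F), TRANSFORM:P2(v=32,ok=T), EMIT:P1(v=0,ok=F)] out:-; bubbles=0
Tick 5: [PARSE:-, VALIDATE:P4(v=2,ok=T), TRANSFORM:P3(v=0,ok=F), EMIT:P2(v=32,ok=T)] out:P1(v=0); bubbles=1
Tick 6: [PARSE:P5(v=18,ok=F), VALIDATE:-, TRANSFORM:P4(v=4,ok=T), EMIT:P3(v=0,ok=F)] out:P2(v=32); bubbles=1
Tick 7: [PARSE:P6(v=7,ok=F), VALIDATE:P5(v=18,ok=F), TRANSFORM:-, EMIT:P4(v=4,ok=T)] out:P3(v=0); bubbles=1
Tick 8: [PARSE:-, VALIDATE:P6(v=7,ok=T), TRANSFORM:P5(v=0,ok=F), EMIT:-] out:P4(v=4); bubbles=2
Tick 9: [PARSE:-, VALIDATE:-, TRANSFORM:P6(v=14,ok=T), EMIT:P5(v=0,ok=F)] out:-; bubbles=2
Tick 10: [PARSE:-, VALIDATE:-, TRANSFORM:-, EMIT:P6(v=14,ok=T)] out:P5(v=0); bubbles=3
Tick 11: [PARSE:-, VALIDATE:-, TRANSFORM:-, EMIT:-] out:P6(v=14); bubbles=4
Total bubble-slots: 20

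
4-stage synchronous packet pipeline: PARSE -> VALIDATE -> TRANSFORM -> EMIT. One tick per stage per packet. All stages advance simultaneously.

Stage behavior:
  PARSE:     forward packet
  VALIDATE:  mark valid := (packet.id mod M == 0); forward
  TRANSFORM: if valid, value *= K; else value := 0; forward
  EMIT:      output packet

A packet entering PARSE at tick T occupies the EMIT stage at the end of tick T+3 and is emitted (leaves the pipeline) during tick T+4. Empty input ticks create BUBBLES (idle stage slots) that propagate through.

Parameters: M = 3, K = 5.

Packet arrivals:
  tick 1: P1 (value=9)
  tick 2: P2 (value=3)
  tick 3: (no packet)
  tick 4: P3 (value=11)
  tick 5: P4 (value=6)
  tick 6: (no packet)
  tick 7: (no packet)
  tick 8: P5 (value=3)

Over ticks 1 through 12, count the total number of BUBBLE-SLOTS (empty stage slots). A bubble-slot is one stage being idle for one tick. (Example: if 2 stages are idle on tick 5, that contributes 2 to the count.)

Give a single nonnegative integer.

Tick 1: [PARSE:P1(v=9,ok=F), VALIDATE:-, TRANSFORM:-, EMIT:-] out:-; bubbles=3
Tick 2: [PARSE:P2(v=3,ok=F), VALIDATE:P1(v=9,ok=F), TRANSFORM:-, EMIT:-] out:-; bubbles=2
Tick 3: [PARSE:-, VALIDATE:P2(v=3,ok=F), TRANSFORM:P1(v=0,ok=F), EMIT:-] out:-; bubbles=2
Tick 4: [PARSE:P3(v=11,ok=F), VALIDATE:-, TRANSFORM:P2(v=0,ok=F), EMIT:P1(v=0,ok=F)] out:-; bubbles=1
Tick 5: [PARSE:P4(v=6,ok=F), VALIDATE:P3(v=11,ok=T), TRANSFORM:-, EMIT:P2(v=0,ok=F)] out:P1(v=0); bubbles=1
Tick 6: [PARSE:-, VALIDATE:P4(v=6,ok=F), TRANSFORM:P3(v=55,ok=T), EMIT:-] out:P2(v=0); bubbles=2
Tick 7: [PARSE:-, VALIDATE:-, TRANSFORM:P4(v=0,ok=F), EMIT:P3(v=55,ok=T)] out:-; bubbles=2
Tick 8: [PARSE:P5(v=3,ok=F), VALIDATE:-, TRANSFORM:-, EMIT:P4(v=0,ok=F)] out:P3(v=55); bubbles=2
Tick 9: [PARSE:-, VALIDATE:P5(v=3,ok=F), TRANSFORM:-, EMIT:-] out:P4(v=0); bubbles=3
Tick 10: [PARSE:-, VALIDATE:-, TRANSFORM:P5(v=0,ok=F), EMIT:-] out:-; bubbles=3
Tick 11: [PARSE:-, VALIDATE:-, TRANSFORM:-, EMIT:P5(v=0,ok=F)] out:-; bubbles=3
Tick 12: [PARSE:-, VALIDATE:-, TRANSFORM:-, EMIT:-] out:P5(v=0); bubbles=4
Total bubble-slots: 28

Answer: 28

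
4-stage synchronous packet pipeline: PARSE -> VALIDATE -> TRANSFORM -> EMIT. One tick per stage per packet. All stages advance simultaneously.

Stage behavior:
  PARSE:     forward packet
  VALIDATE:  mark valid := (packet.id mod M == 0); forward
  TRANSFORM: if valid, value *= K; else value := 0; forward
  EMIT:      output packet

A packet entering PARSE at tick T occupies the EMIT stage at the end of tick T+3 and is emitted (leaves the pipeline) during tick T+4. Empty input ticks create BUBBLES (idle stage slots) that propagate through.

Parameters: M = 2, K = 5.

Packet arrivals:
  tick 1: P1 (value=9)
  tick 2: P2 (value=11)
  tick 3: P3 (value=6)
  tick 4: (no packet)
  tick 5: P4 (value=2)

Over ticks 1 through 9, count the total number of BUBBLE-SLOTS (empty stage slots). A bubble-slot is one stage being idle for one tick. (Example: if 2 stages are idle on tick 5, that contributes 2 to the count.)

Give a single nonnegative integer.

Answer: 20

Derivation:
Tick 1: [PARSE:P1(v=9,ok=F), VALIDATE:-, TRANSFORM:-, EMIT:-] out:-; bubbles=3
Tick 2: [PARSE:P2(v=11,ok=F), VALIDATE:P1(v=9,ok=F), TRANSFORM:-, EMIT:-] out:-; bubbles=2
Tick 3: [PARSE:P3(v=6,ok=F), VALIDATE:P2(v=11,ok=T), TRANSFORM:P1(v=0,ok=F), EMIT:-] out:-; bubbles=1
Tick 4: [PARSE:-, VALIDATE:P3(v=6,ok=F), TRANSFORM:P2(v=55,ok=T), EMIT:P1(v=0,ok=F)] out:-; bubbles=1
Tick 5: [PARSE:P4(v=2,ok=F), VALIDATE:-, TRANSFORM:P3(v=0,ok=F), EMIT:P2(v=55,ok=T)] out:P1(v=0); bubbles=1
Tick 6: [PARSE:-, VALIDATE:P4(v=2,ok=T), TRANSFORM:-, EMIT:P3(v=0,ok=F)] out:P2(v=55); bubbles=2
Tick 7: [PARSE:-, VALIDATE:-, TRANSFORM:P4(v=10,ok=T), EMIT:-] out:P3(v=0); bubbles=3
Tick 8: [PARSE:-, VALIDATE:-, TRANSFORM:-, EMIT:P4(v=10,ok=T)] out:-; bubbles=3
Tick 9: [PARSE:-, VALIDATE:-, TRANSFORM:-, EMIT:-] out:P4(v=10); bubbles=4
Total bubble-slots: 20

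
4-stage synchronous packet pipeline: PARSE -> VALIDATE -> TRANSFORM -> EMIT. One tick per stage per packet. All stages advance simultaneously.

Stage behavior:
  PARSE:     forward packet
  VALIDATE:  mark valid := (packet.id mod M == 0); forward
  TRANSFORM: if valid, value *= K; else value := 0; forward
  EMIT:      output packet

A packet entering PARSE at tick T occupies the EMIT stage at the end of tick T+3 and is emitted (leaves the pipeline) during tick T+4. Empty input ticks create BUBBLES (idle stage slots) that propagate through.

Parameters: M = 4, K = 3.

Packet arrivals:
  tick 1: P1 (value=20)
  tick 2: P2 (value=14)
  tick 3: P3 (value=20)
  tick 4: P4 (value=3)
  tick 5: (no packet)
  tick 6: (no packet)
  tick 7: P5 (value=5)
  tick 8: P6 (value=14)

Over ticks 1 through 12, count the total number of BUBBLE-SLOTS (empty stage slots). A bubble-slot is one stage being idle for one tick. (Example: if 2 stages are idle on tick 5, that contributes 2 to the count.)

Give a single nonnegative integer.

Answer: 24

Derivation:
Tick 1: [PARSE:P1(v=20,ok=F), VALIDATE:-, TRANSFORM:-, EMIT:-] out:-; bubbles=3
Tick 2: [PARSE:P2(v=14,ok=F), VALIDATE:P1(v=20,ok=F), TRANSFORM:-, EMIT:-] out:-; bubbles=2
Tick 3: [PARSE:P3(v=20,ok=F), VALIDATE:P2(v=14,ok=F), TRANSFORM:P1(v=0,ok=F), EMIT:-] out:-; bubbles=1
Tick 4: [PARSE:P4(v=3,ok=F), VALIDATE:P3(v=20,ok=F), TRANSFORM:P2(v=0,ok=F), EMIT:P1(v=0,ok=F)] out:-; bubbles=0
Tick 5: [PARSE:-, VALIDATE:P4(v=3,ok=T), TRANSFORM:P3(v=0,ok=F), EMIT:P2(v=0,ok=F)] out:P1(v=0); bubbles=1
Tick 6: [PARSE:-, VALIDATE:-, TRANSFORM:P4(v=9,ok=T), EMIT:P3(v=0,ok=F)] out:P2(v=0); bubbles=2
Tick 7: [PARSE:P5(v=5,ok=F), VALIDATE:-, TRANSFORM:-, EMIT:P4(v=9,ok=T)] out:P3(v=0); bubbles=2
Tick 8: [PARSE:P6(v=14,ok=F), VALIDATE:P5(v=5,ok=F), TRANSFORM:-, EMIT:-] out:P4(v=9); bubbles=2
Tick 9: [PARSE:-, VALIDATE:P6(v=14,ok=F), TRANSFORM:P5(v=0,ok=F), EMIT:-] out:-; bubbles=2
Tick 10: [PARSE:-, VALIDATE:-, TRANSFORM:P6(v=0,ok=F), EMIT:P5(v=0,ok=F)] out:-; bubbles=2
Tick 11: [PARSE:-, VALIDATE:-, TRANSFORM:-, EMIT:P6(v=0,ok=F)] out:P5(v=0); bubbles=3
Tick 12: [PARSE:-, VALIDATE:-, TRANSFORM:-, EMIT:-] out:P6(v=0); bubbles=4
Total bubble-slots: 24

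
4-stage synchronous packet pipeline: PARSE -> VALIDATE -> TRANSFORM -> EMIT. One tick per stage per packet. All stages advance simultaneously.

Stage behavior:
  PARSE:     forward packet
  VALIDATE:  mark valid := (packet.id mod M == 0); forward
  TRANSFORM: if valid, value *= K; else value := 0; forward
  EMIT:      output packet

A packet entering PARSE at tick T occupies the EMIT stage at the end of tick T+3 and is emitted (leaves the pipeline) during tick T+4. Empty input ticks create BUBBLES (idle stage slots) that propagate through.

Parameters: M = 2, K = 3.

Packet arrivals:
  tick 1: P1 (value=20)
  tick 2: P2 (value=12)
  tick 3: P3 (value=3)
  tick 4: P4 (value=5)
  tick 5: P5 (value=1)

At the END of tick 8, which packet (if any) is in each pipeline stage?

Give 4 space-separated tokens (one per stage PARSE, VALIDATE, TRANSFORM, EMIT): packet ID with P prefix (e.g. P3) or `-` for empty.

Answer: - - - P5

Derivation:
Tick 1: [PARSE:P1(v=20,ok=F), VALIDATE:-, TRANSFORM:-, EMIT:-] out:-; in:P1
Tick 2: [PARSE:P2(v=12,ok=F), VALIDATE:P1(v=20,ok=F), TRANSFORM:-, EMIT:-] out:-; in:P2
Tick 3: [PARSE:P3(v=3,ok=F), VALIDATE:P2(v=12,ok=T), TRANSFORM:P1(v=0,ok=F), EMIT:-] out:-; in:P3
Tick 4: [PARSE:P4(v=5,ok=F), VALIDATE:P3(v=3,ok=F), TRANSFORM:P2(v=36,ok=T), EMIT:P1(v=0,ok=F)] out:-; in:P4
Tick 5: [PARSE:P5(v=1,ok=F), VALIDATE:P4(v=5,ok=T), TRANSFORM:P3(v=0,ok=F), EMIT:P2(v=36,ok=T)] out:P1(v=0); in:P5
Tick 6: [PARSE:-, VALIDATE:P5(v=1,ok=F), TRANSFORM:P4(v=15,ok=T), EMIT:P3(v=0,ok=F)] out:P2(v=36); in:-
Tick 7: [PARSE:-, VALIDATE:-, TRANSFORM:P5(v=0,ok=F), EMIT:P4(v=15,ok=T)] out:P3(v=0); in:-
Tick 8: [PARSE:-, VALIDATE:-, TRANSFORM:-, EMIT:P5(v=0,ok=F)] out:P4(v=15); in:-
At end of tick 8: ['-', '-', '-', 'P5']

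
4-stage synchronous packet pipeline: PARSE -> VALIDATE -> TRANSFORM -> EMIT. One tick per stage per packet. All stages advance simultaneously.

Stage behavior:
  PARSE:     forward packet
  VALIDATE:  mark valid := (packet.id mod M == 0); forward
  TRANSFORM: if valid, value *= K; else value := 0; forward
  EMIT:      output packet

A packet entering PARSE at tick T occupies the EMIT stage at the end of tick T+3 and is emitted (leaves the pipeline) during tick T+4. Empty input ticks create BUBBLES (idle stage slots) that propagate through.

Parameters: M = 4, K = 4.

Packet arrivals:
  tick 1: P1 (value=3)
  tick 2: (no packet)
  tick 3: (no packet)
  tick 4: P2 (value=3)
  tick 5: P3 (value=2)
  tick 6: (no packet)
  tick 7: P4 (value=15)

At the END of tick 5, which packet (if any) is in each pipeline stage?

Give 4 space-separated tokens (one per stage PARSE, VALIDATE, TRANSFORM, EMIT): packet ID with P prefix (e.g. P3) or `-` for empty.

Tick 1: [PARSE:P1(v=3,ok=F), VALIDATE:-, TRANSFORM:-, EMIT:-] out:-; in:P1
Tick 2: [PARSE:-, VALIDATE:P1(v=3,ok=F), TRANSFORM:-, EMIT:-] out:-; in:-
Tick 3: [PARSE:-, VALIDATE:-, TRANSFORM:P1(v=0,ok=F), EMIT:-] out:-; in:-
Tick 4: [PARSE:P2(v=3,ok=F), VALIDATE:-, TRANSFORM:-, EMIT:P1(v=0,ok=F)] out:-; in:P2
Tick 5: [PARSE:P3(v=2,ok=F), VALIDATE:P2(v=3,ok=F), TRANSFORM:-, EMIT:-] out:P1(v=0); in:P3
At end of tick 5: ['P3', 'P2', '-', '-']

Answer: P3 P2 - -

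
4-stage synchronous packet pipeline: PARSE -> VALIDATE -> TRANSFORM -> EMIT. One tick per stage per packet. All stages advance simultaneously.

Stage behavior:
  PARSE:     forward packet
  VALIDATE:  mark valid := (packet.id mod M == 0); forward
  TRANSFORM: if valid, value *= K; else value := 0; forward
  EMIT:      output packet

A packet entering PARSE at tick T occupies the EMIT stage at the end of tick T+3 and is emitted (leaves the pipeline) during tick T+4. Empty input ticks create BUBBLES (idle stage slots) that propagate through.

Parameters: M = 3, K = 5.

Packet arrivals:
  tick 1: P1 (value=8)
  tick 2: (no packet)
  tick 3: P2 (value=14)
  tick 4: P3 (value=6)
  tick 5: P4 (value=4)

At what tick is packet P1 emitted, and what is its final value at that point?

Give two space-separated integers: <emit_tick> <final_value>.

Tick 1: [PARSE:P1(v=8,ok=F), VALIDATE:-, TRANSFORM:-, EMIT:-] out:-; in:P1
Tick 2: [PARSE:-, VALIDATE:P1(v=8,ok=F), TRANSFORM:-, EMIT:-] out:-; in:-
Tick 3: [PARSE:P2(v=14,ok=F), VALIDATE:-, TRANSFORM:P1(v=0,ok=F), EMIT:-] out:-; in:P2
Tick 4: [PARSE:P3(v=6,ok=F), VALIDATE:P2(v=14,ok=F), TRANSFORM:-, EMIT:P1(v=0,ok=F)] out:-; in:P3
Tick 5: [PARSE:P4(v=4,ok=F), VALIDATE:P3(v=6,ok=T), TRANSFORM:P2(v=0,ok=F), EMIT:-] out:P1(v=0); in:P4
Tick 6: [PARSE:-, VALIDATE:P4(v=4,ok=F), TRANSFORM:P3(v=30,ok=T), EMIT:P2(v=0,ok=F)] out:-; in:-
Tick 7: [PARSE:-, VALIDATE:-, TRANSFORM:P4(v=0,ok=F), EMIT:P3(v=30,ok=T)] out:P2(v=0); in:-
Tick 8: [PARSE:-, VALIDATE:-, TRANSFORM:-, EMIT:P4(v=0,ok=F)] out:P3(v=30); in:-
Tick 9: [PARSE:-, VALIDATE:-, TRANSFORM:-, EMIT:-] out:P4(v=0); in:-
P1: arrives tick 1, valid=False (id=1, id%3=1), emit tick 5, final value 0

Answer: 5 0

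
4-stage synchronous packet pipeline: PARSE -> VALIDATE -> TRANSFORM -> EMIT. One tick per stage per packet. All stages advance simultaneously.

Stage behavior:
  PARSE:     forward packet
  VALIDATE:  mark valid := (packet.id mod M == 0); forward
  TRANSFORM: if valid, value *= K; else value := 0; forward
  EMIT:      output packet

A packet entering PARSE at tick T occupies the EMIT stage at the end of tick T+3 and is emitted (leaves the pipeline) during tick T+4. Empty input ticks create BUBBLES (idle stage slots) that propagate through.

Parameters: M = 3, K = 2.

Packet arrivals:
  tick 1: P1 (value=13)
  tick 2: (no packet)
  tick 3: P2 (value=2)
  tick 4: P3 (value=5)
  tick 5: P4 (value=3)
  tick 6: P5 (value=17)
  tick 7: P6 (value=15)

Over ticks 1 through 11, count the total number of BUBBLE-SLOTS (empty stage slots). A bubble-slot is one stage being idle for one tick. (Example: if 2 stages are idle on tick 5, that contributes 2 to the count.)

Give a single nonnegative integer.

Answer: 20

Derivation:
Tick 1: [PARSE:P1(v=13,ok=F), VALIDATE:-, TRANSFORM:-, EMIT:-] out:-; bubbles=3
Tick 2: [PARSE:-, VALIDATE:P1(v=13,ok=F), TRANSFORM:-, EMIT:-] out:-; bubbles=3
Tick 3: [PARSE:P2(v=2,ok=F), VALIDATE:-, TRANSFORM:P1(v=0,ok=F), EMIT:-] out:-; bubbles=2
Tick 4: [PARSE:P3(v=5,ok=F), VALIDATE:P2(v=2,ok=F), TRANSFORM:-, EMIT:P1(v=0,ok=F)] out:-; bubbles=1
Tick 5: [PARSE:P4(v=3,ok=F), VALIDATE:P3(v=5,ok=T), TRANSFORM:P2(v=0,ok=F), EMIT:-] out:P1(v=0); bubbles=1
Tick 6: [PARSE:P5(v=17,ok=F), VALIDATE:P4(v=3,ok=F), TRANSFORM:P3(v=10,ok=T), EMIT:P2(v=0,ok=F)] out:-; bubbles=0
Tick 7: [PARSE:P6(v=15,ok=F), VALIDATE:P5(v=17,ok=F), TRANSFORM:P4(v=0,ok=F), EMIT:P3(v=10,ok=T)] out:P2(v=0); bubbles=0
Tick 8: [PARSE:-, VALIDATE:P6(v=15,ok=T), TRANSFORM:P5(v=0,ok=F), EMIT:P4(v=0,ok=F)] out:P3(v=10); bubbles=1
Tick 9: [PARSE:-, VALIDATE:-, TRANSFORM:P6(v=30,ok=T), EMIT:P5(v=0,ok=F)] out:P4(v=0); bubbles=2
Tick 10: [PARSE:-, VALIDATE:-, TRANSFORM:-, EMIT:P6(v=30,ok=T)] out:P5(v=0); bubbles=3
Tick 11: [PARSE:-, VALIDATE:-, TRANSFORM:-, EMIT:-] out:P6(v=30); bubbles=4
Total bubble-slots: 20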